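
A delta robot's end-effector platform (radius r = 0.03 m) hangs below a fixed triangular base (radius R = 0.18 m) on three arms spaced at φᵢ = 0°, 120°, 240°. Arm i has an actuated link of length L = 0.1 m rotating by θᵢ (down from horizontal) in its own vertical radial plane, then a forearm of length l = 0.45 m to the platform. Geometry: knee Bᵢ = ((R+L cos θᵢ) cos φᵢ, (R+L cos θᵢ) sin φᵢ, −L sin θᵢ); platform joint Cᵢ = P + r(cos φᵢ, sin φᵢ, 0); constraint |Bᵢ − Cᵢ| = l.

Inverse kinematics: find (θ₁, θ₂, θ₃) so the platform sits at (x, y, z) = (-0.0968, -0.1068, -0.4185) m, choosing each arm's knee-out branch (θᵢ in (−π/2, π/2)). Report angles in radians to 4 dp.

arm 1 (φ=0.0°): x'=-0.0968, y'=-0.1068
  e−x'=0.2468;  (l²−L²−(e−x')²−y'²−z²)/2L = -0.2748
  θ1 = atan2(B,A) + arccos(C/0.4859) = 1.1340
arm 2 (φ=120.0°): x'=-0.0441, y'=0.1372
  e−x'=0.1941;  (l²−L²−(e−x')²−y'²−z²)/2L = -0.1957
  γ=atan2(-0.4185,0.1941)=-1.1365;  ψ=arccos(-0.4243)=2.0090;  θ2=γ+ψ≈0.8724
φ3=240.0° → target in arm frame (0.1409, -0.0304)
  A cos θ + B sin θ = C:  0.0091·cos θ + -0.4185·sin θ = 0.0817
  θ3 = atan2(B,A) + arccos(C/0.4186) = -0.1748

θ₁ = 1.1340, θ₂ = 0.8724, θ₃ = -0.1748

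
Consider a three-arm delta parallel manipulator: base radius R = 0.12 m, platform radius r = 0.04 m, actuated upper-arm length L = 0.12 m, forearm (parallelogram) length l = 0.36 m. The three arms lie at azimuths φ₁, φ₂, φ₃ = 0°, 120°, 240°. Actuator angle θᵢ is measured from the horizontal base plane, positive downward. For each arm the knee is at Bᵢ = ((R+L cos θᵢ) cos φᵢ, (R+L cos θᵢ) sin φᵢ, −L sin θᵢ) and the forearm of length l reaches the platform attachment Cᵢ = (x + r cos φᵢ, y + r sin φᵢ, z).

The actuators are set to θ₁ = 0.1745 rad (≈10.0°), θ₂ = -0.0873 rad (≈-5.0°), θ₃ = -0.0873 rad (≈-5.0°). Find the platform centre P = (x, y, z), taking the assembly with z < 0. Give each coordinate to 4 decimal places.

O1 = (0.1982·cos0.0°, 0.1982·sin0.0°, -0.0208) = (0.1982, 0.0000, -0.0208)
O2 = (0.1995·cos120.0°, 0.1995·sin120.0°, 0.0105) = (-0.0998, 0.1728, 0.0105)
arm 3 at φ=240.0°: (R−r)+L cos θ3 = 0.1995;  O3 = (-0.0998, -0.1728, 0.0105)
subtract pairs → two planes through P
plane₁₂: -0.5959x+0.3456y+0.0626z = 0.0002
Cramer: x(z) = -0.0004+0.1050z;  y(z) = 0.0000-0.0000z
into |P−O₁|² = l²: 1.0110z² + 0.0000z + -0.0897 = 0;  Δ = 0.3629;  z = -0.2979 or 0.2980 → z<0 root = -0.2979
x = -0.0317, y = 0.0000

(-0.0317, 0.0000, -0.2979)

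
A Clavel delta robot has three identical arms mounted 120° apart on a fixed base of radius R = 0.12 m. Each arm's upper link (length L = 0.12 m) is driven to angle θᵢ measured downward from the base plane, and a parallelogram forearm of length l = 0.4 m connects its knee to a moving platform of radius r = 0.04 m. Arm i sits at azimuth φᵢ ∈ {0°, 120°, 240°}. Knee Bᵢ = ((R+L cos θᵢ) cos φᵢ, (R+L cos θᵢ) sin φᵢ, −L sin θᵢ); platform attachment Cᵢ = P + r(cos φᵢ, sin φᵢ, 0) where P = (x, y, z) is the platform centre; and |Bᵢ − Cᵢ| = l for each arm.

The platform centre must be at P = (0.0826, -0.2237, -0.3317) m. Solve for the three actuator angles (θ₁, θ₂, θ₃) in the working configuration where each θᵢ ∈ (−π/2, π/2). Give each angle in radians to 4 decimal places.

θ₁ = 0.1750, θ₂ = 1.3965, θ₃ = -0.1745

rotate P by −φ1: (0.0826, -0.2237, -0.3317)
  e−x'=-0.0026;  (l²−L²−(e−x')²−y'²−z²)/2L = -0.0603
  θ1 = atan2(B,A) + arccos(C/0.3317) = 0.1750
arm 2 (φ=120.0°): x'=-0.2350, y'=0.0403
  A=0.3150, B=-0.3317, C=(l²−L²−A²−y'²−z²)/(2L)=-0.2721
  γ=atan2(-0.3317,0.3150)=-0.8112;  ψ=arccos(-0.5947)=2.2077;  θ2=γ+ψ≈1.3965
φ3=240.0° → target in arm frame (0.1524, 0.1834)
  A=-0.0724, B=-0.3317, C=(l²−L²−A²−y'²−z²)/(2L)=-0.0138
  θ3 = atan2(B,A) + arccos(C/0.3395) = -0.1745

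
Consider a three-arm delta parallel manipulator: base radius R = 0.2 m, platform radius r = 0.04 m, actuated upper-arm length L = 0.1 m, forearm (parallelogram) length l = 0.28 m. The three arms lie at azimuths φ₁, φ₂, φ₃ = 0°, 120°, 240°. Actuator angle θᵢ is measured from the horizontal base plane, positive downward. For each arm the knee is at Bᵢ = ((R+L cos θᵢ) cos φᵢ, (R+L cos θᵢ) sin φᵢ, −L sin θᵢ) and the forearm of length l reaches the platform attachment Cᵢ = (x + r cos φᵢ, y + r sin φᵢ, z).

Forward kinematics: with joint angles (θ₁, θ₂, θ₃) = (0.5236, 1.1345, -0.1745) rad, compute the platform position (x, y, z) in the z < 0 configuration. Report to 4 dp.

(0.0055, -0.0700, -0.1739)

arm 1 at φ=0.0°: e+L cos θ1 = 0.2466;  O1 = (0.2466, 0.0000, -0.0500)
O2 = (0.2023·cos120.0°, 0.2023·sin120.0°, -0.0906) = (-0.1011, 0.1752, -0.0906)
O3 = (0.2585·cos240.0°, 0.2585·sin240.0°, 0.0174) = (-0.1292, -0.2239, 0.0174)
subtract pairs → two planes through P
[-0.6955 0.3503 -0.0813]·P = -0.0142;  [-0.7517 -0.4477 0.1347]·P = 0.0038
det = 0.5747;  x = 0.0087+0.0188z,  y = -0.0232+0.2693z
quadratic in z: (1.0729)z²+(0.0786)z+(-0.0188)=0, √Δ=0.2946 → z ∈ {-0.1739, 0.1007}; z = -0.1739 (taking z<0)
x = 0.0055, y = -0.0700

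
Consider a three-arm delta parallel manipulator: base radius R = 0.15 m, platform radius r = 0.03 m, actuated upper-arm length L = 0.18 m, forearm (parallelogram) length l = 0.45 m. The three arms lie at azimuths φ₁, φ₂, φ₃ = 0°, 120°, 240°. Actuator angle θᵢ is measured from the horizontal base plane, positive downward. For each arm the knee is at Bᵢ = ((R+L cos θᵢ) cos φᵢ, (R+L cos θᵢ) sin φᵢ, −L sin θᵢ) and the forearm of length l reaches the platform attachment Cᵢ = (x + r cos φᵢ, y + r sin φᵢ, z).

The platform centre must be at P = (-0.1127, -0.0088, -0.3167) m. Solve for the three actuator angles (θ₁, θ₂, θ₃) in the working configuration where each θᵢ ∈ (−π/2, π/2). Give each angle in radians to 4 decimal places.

arm 1 (φ=0.0°): x'=-0.1127, y'=-0.0088
  A=0.2327, B=-0.3167, C=(l²−L²−A²−y'²−z²)/(2L)=0.0433
  θ1 = atan2(B,A) + arccos(C/0.3930) = 0.5234
rotate P by −φ2: (0.0487, 0.1020, -0.3167)
  A cos θ + B sin θ = C:  0.0713·cos θ + -0.3167·sin θ = 0.1509
  γ=atan2(-0.3167,0.0713)=-1.3494;  ψ=arccos(0.4648)=1.0874;  θ2=γ+ψ≈-0.2620
φ3=240.0° → target in arm frame (0.0640, -0.0932)
  A cos θ + B sin θ = C:  0.0560·cos θ + -0.3167·sin θ = 0.1610
  γ=atan2(-0.3167,0.0560)=-1.3957;  ψ=arccos(0.5007)=1.0464;  θ3=γ+ψ≈-0.3493

θ₁ = 0.5234, θ₂ = -0.2620, θ₃ = -0.3493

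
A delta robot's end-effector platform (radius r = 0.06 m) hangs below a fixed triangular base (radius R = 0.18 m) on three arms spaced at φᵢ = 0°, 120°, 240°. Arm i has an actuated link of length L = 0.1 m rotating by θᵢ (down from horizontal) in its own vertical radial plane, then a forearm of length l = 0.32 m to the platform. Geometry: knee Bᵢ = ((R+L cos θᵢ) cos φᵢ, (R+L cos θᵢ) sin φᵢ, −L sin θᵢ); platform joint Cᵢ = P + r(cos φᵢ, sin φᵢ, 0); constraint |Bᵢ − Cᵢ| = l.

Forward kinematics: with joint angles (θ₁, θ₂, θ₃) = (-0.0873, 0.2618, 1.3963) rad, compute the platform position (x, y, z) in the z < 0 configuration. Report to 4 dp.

arm 1 at φ=0.0°: (R−r)+L cos θ1 = 0.2196;  O1 = (0.2196, 0.0000, 0.0087)
φ2=120.0°: virtual centre (-0.1083, 0.1876, -0.0259), radius l
O3 = (0.1374·cos240.0°, 0.1374·sin240.0°, -0.0985) = (-0.0687, -0.1190, -0.0985)
subtract pairs → two planes through P
linear system: -0.6558x+0.3751y = -0.0007−-0.0692z; -0.5766x+-0.2379y = -0.0197−-0.2144z
det = 0.3723;  x = 0.0204+-0.2602z,  y = 0.0336+-0.2705z
into |P−O₁|² = l²: 1.1409z² + 0.0681z + -0.0615 = 0;  Δ = 0.2852;  z = -0.2639 or 0.2042 → z<0 root = -0.2639
x = 0.0890, y = 0.1050

(0.0890, 0.1050, -0.2639)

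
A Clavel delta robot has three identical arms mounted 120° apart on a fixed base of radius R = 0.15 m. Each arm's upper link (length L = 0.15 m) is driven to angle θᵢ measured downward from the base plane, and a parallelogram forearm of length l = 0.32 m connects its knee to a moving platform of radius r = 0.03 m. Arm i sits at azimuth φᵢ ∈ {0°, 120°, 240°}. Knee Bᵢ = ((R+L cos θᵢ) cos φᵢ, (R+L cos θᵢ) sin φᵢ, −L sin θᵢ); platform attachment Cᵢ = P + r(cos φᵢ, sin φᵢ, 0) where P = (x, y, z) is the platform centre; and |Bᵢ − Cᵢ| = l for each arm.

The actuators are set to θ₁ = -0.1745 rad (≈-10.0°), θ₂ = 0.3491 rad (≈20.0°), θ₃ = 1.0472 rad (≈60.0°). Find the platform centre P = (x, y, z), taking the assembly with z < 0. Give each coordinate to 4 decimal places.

(0.0877, 0.0728, -0.2283)

φ1=0.0°: virtual centre (0.2677, 0.0000, 0.0260), radius l
arm 2 at φ=120.0°: ρ2 = 0.2610;  O2 = (-0.1305, 0.2260, -0.0513)
O3 = (0.1950·cos240.0°, 0.1950·sin240.0°, -0.1299) = (-0.0975, -0.1689, -0.1299)
eliminate P² terms by subtracting sphere 1 from 2 and 3
[-0.7964 0.4520 -0.1547]·P = -0.0016;  [-0.7304 -0.3377 -0.3119]·P = -0.0175
Cramer: x(z) = 0.0141-0.3225z;  y(z) = 0.0212-0.2260z
sphere 1 gives Az²+Bz+C=0 with A=1.1551, B=0.1019, C=-0.0369;  B²−4AC=0.1811;  roots -0.2283, 0.1401;  negative root z = -0.2283
x = 0.0877, y = 0.0728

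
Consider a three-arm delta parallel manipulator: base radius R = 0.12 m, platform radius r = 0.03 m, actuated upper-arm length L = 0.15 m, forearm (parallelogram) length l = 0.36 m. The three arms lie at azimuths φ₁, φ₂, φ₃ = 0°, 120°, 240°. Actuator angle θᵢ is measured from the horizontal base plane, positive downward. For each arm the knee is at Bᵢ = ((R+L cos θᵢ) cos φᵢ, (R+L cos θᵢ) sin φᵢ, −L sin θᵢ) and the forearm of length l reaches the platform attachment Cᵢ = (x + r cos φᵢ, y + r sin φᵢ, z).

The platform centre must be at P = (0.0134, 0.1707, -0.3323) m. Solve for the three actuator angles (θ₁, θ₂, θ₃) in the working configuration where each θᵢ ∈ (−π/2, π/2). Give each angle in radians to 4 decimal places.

φ1=0.0° → target in arm frame (0.0134, 0.1707)
  A cos θ + B sin θ = C:  0.0766·cos θ + -0.3323·sin θ = -0.1278
  γ=atan2(-0.3323,0.0766)=-1.3442;  ψ=arccos(-0.3747)=1.9548;  θ1=γ+ψ≈0.6106
rotate P by −φ2: (0.1411, -0.0970, -0.3323)
  A=-0.0511, B=-0.3323, C=(l²−L²−A²−y'²−z²)/(2L)=-0.0511
  γ=atan2(-0.3323,-0.0511)=-1.7235;  ψ=arccos(-0.1521)=1.7235;  θ2=γ+ψ≈0.0000
arm 3 (φ=240.0°): x'=-0.1545, y'=-0.0737
  A=0.2445, B=-0.3323, C=(l²−L²−A²−y'²−z²)/(2L)=-0.2285
  γ=atan2(-0.3323,0.2445)=-0.9364;  ψ=arccos(-0.5539)=2.1578;  θ3=γ+ψ≈1.2214

θ₁ = 0.6106, θ₂ = 0.0000, θ₃ = 1.2214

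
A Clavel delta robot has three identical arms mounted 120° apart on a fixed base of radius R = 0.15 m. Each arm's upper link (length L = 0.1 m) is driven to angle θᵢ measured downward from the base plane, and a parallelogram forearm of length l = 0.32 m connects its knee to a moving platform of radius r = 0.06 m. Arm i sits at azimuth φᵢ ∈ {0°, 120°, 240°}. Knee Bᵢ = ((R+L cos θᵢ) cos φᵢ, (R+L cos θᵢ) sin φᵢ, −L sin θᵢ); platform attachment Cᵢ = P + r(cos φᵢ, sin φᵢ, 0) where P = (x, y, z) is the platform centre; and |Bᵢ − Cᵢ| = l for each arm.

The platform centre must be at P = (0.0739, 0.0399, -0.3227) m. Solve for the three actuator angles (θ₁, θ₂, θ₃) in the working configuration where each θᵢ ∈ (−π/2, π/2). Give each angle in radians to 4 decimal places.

θ₁ = 0.2617, θ₂ = 0.6980, θ₃ = 1.0475

arm 1 (φ=0.0°): x'=0.0739, y'=0.0399
  A=0.0161, B=-0.3227, C=(l²−L²−A²−y'²−z²)/(2L)=-0.0679
  γ=atan2(-0.3227,0.0161)=-1.5209;  ψ=arccos(-0.2103)=1.7826;  θ1=γ+ψ≈0.2617
φ2=120.0° → target in arm frame (-0.0024, -0.0839)
  A=0.0924, B=-0.3227, C=(l²−L²−A²−y'²−z²)/(2L)=-0.1366
  γ=atan2(-0.3227,0.0924)=-1.2919;  ψ=arccos(-0.4069)=1.9899;  θ2=γ+ψ≈0.6980
rotate P by −φ3: (-0.0715, 0.0440, -0.3227)
  e−x'=0.1615;  (l²−L²−(e−x')²−y'²−z²)/2L = -0.1988
  √(A²+B²)=0.3609;  θ3 = -1.1068+2.1542 ≈ 1.0475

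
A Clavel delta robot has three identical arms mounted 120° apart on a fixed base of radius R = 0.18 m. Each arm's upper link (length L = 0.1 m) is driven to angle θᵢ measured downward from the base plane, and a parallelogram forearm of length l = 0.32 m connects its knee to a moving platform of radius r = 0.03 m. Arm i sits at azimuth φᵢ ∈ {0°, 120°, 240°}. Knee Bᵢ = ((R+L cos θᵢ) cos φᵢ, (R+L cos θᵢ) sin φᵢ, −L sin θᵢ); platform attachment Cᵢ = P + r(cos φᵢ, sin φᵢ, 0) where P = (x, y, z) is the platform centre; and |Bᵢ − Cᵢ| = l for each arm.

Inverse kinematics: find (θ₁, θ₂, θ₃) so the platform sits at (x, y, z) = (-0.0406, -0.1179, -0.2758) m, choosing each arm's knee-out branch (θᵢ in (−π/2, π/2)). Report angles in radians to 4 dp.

arm 1 (φ=0.0°): x'=-0.0406, y'=-0.1179
  A=0.1906, B=-0.2758, C=(l²−L²−A²−y'²−z²)/(2L)=-0.1695
  γ=atan2(-0.2758,0.1906)=-0.9661;  ψ=arccos(-0.5055)=2.1008;  θ1=γ+ψ≈1.1347
rotate P by −φ2: (-0.0818, 0.0941, -0.2758)
  A cos θ + B sin θ = C:  0.2318·cos θ + -0.2758·sin θ = -0.2313
  γ=atan2(-0.2758,0.2318)=-0.8719;  ψ=arccos(-0.6419)=2.2678;  θ2=γ+ψ≈1.3960
arm 3 (φ=240.0°): x'=0.1224, y'=0.0238
  e−x'=0.0276;  (l²−L²−(e−x')²−y'²−z²)/2L = 0.0750
  √(A²+B²)=0.2772;  θ3 = -1.4711+1.2967 ≈ -0.1744

θ₁ = 1.1347, θ₂ = 1.3960, θ₃ = -0.1744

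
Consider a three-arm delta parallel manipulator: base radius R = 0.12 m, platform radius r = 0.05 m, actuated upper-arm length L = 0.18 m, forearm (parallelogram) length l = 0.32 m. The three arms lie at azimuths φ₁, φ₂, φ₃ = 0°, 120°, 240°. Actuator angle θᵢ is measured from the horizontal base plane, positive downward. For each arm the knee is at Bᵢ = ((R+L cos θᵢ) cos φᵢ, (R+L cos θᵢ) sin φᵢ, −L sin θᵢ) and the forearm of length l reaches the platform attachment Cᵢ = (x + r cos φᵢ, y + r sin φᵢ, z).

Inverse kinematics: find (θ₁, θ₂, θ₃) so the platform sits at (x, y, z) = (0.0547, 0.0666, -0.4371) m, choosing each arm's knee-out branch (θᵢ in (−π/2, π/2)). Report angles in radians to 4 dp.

rotate P by −φ1: (0.0547, 0.0666, -0.4371)
  A=0.0153, B=-0.4371, C=(l²−L²−A²−y'²−z²)/(2L)=-0.3492
  √(A²+B²)=0.4374;  θ1 = -1.5358+2.4956 ≈ 0.9598
arm 2 (φ=120.0°): x'=0.0303, y'=-0.0807
  A cos θ + B sin θ = C:  0.0397·cos θ + -0.4371·sin θ = -0.3587
  γ=atan2(-0.4371,0.0397)=-1.4803;  ψ=arccos(-0.8173)=2.5275;  θ2=γ+ψ≈1.0473
rotate P by −φ3: (-0.0850, 0.0141, -0.4371)
  A cos θ + B sin θ = C:  0.1550·cos θ + -0.4371·sin θ = -0.4036
  γ=atan2(-0.4371,0.1550)=-1.2300;  ψ=arccos(-0.8702)=2.6264;  θ3=γ+ψ≈1.3964

θ₁ = 0.9598, θ₂ = 1.0473, θ₃ = 1.3964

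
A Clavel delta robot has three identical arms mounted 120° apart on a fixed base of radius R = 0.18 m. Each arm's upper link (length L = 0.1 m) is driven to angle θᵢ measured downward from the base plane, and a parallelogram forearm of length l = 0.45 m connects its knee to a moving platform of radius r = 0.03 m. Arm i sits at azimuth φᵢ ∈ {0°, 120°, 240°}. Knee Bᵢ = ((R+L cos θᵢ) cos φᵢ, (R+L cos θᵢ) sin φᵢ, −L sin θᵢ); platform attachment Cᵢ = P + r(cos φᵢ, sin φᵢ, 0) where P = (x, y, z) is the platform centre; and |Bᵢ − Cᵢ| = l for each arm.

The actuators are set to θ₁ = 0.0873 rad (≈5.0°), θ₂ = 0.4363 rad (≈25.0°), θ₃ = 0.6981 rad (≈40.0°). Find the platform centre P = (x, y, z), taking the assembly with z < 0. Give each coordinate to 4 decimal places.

(0.0574, 0.0288, -0.4146)

arm 1 at φ=0.0°: (R−r)+L cos θ1 = 0.2496;  O1 = (0.2496, 0.0000, -0.0087)
arm 2 at φ=120.0°: (R−r)+L cos θ2 = 0.2406;  O2 = (-0.1203, 0.2084, -0.0423)
φ3=240.0°: virtual centre (-0.1133, -0.1962, -0.0643), radius l
subtract pairs → two planes through P
linear system: -0.7399x+0.4168y = -0.0027−-0.0671z; -0.7258x+-0.3925y = -0.0069−-0.1111z
Cramer: x(z) = 0.0066-0.1225z;  y(z) = 0.0053-0.0565z
sphere 1 gives Az²+Bz+C=0 with A=1.0182, B=0.0764, C=-0.1434;  B²−4AC=0.5897;  roots -0.4146, 0.3396;  negative root z = -0.4146
x = 0.0574, y = 0.0288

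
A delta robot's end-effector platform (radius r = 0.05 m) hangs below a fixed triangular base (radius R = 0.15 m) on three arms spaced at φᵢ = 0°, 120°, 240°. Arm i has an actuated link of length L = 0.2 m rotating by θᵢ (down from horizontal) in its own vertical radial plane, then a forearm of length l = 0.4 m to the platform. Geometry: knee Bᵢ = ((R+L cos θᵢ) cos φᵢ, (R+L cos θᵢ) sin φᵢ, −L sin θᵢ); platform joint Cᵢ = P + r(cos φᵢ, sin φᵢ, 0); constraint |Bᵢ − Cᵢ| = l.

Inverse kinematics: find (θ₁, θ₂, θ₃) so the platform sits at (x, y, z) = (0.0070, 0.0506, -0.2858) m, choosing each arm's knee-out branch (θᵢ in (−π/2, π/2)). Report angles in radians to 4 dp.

θ₁ = 0.0871, θ₂ = -0.0875, θ₃ = 0.3493

rotate P by −φ1: (0.0070, 0.0506, -0.2858)
  A cos θ + B sin θ = C:  0.0930·cos θ + -0.2858·sin θ = 0.0678
  √(A²+B²)=0.3006;  θ1 = -1.2562+1.3433 ≈ 0.0871
arm 2 (φ=120.0°): x'=0.0403, y'=-0.0314
  e−x'=0.0597;  (l²−L²−(e−x')²−y'²−z²)/2L = 0.0844
  γ=atan2(-0.2858,0.0597)=-1.3649;  ψ=arccos(0.2892)=1.2774;  θ2=γ+ψ≈-0.0875
arm 3 (φ=240.0°): x'=-0.0473, y'=-0.0192
  e−x'=0.1473;  (l²−L²−(e−x')²−y'²−z²)/2L = 0.0406
  θ3 = atan2(B,A) + arccos(C/0.3215) = 0.3493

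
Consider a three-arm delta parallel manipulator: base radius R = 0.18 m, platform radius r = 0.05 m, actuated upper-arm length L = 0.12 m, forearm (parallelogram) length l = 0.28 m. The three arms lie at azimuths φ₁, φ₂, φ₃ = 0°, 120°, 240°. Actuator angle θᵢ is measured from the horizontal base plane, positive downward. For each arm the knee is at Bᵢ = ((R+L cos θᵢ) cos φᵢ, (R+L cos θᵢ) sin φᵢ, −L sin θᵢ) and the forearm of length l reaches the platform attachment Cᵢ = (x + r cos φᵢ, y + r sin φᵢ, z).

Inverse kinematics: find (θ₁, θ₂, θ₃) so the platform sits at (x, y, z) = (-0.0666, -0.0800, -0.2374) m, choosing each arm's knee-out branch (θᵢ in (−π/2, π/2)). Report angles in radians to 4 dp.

rotate P by −φ1: (-0.0666, -0.0800, -0.2374)
  A cos θ + B sin θ = C:  0.1966·cos θ + -0.2374·sin θ = -0.1559
  γ=atan2(-0.2374,0.1966)=-0.8791;  ψ=arccos(-0.5057)=2.1010;  θ1=γ+ψ≈1.2219
rotate P by −φ2: (-0.0360, 0.0977, -0.2374)
  e−x'=0.1660;  (l²−L²−(e−x')²−y'²−z²)/2L = -0.1227
  √(A²+B²)=0.2897;  θ2 = -0.9606+2.0082 ≈ 1.0476
φ3=240.0° → target in arm frame (0.1026, -0.0177)
  A cos θ + B sin θ = C:  0.0274·cos θ + -0.2374·sin θ = 0.0274
  √(A²+B²)=0.2390;  θ3 = -1.4558+1.4559 ≈ 0.0001

θ₁ = 1.2219, θ₂ = 1.0476, θ₃ = 0.0001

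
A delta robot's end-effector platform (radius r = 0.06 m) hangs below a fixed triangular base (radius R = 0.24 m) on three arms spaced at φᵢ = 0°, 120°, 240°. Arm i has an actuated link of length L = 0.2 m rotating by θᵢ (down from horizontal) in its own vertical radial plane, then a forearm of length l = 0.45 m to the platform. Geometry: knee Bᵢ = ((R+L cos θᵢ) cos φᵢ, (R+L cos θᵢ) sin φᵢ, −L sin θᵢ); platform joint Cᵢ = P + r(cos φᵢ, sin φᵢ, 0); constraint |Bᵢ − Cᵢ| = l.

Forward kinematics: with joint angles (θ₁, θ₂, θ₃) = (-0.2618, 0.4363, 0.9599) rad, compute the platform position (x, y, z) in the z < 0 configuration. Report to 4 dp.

(0.1221, 0.0722, -0.3146)

φ1=0.0°: virtual centre (0.3732, 0.0000, 0.0518), radius l
φ2=120.0°: virtual centre (-0.1806, 0.3129, -0.0845), radius l
arm 3 at φ=240.0°: e+L cos θ3 = 0.2947;  centre 3 = (-0.1474, -0.2552, -0.1638)
eliminate P² terms by subtracting sphere 1 from 2 and 3
plane₁₂: -1.1076x+0.6257y+-0.2726z = -0.0043
det = 1.2169;  x = 0.0163+-0.3361z,  y = 0.0220+-0.1593z
quadratic in z: (1.1383)z²+(0.1293)z+(-0.0720)=0, √Δ=0.5869 → z ∈ {-0.3146, 0.2010}; z = -0.3146 (taking z<0)
x = 0.1221, y = 0.0722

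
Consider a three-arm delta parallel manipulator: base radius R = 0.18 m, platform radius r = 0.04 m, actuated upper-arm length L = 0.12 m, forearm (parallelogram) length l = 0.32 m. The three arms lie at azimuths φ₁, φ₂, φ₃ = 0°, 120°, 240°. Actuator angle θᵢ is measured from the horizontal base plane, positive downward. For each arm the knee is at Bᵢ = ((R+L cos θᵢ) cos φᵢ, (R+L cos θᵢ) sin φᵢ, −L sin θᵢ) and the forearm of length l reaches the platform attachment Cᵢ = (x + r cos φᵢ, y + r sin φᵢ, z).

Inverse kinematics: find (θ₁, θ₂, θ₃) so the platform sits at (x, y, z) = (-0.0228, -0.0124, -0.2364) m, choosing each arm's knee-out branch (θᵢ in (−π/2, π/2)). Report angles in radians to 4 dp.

θ₁ = 0.5238, θ₂ = 0.3490, θ₃ = 0.1740

arm 1 (φ=0.0°): x'=-0.0228, y'=-0.0124
  e−x'=0.1628;  (l²−L²−(e−x')²−y'²−z²)/2L = 0.0227
  γ=atan2(-0.2364,0.1628)=-0.9677;  ψ=arccos(0.0792)=1.4915;  θ1=γ+ψ≈0.5238
rotate P by −φ2: (0.0007, 0.0259, -0.2364)
  A cos θ + B sin θ = C:  0.1393·cos θ + -0.2364·sin θ = 0.0501
  √(A²+B²)=0.2744;  θ2 = -1.0382+1.3872 ≈ 0.3490
φ3=240.0° → target in arm frame (0.0221, -0.0135)
  e−x'=0.1179;  (l²−L²−(e−x')²−y'²−z²)/2L = 0.0752
  θ3 = atan2(B,A) + arccos(C/0.2642) = 0.1740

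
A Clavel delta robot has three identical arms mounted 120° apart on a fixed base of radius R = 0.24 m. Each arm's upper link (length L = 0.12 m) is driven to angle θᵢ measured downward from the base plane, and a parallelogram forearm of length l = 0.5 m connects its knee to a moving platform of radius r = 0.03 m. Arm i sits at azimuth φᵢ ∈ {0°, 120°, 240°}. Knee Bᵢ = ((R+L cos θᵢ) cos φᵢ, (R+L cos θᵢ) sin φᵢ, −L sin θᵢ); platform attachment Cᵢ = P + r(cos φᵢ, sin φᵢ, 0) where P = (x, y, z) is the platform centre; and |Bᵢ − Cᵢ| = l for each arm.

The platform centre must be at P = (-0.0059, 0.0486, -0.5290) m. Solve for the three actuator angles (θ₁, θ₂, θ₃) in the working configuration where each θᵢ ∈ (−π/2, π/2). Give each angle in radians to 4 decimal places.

θ₁ = 1.1350, θ₂ = 0.8728, θ₃ = 1.3092

φ1=0.0° → target in arm frame (-0.0059, 0.0486)
  A cos θ + B sin θ = C:  0.2159·cos θ + -0.5290·sin θ = -0.3884
  √(A²+B²)=0.5714;  θ1 = -1.1833+2.3183 ≈ 1.1350
arm 2 (φ=120.0°): x'=0.0450, y'=-0.0192
  A=0.1650, B=-0.5290, C=(l²−L²−A²−y'²−z²)/(2L)=-0.2993
  θ2 = atan2(B,A) + arccos(C/0.5541) = 0.8728
φ3=240.0° → target in arm frame (-0.0391, -0.0294)
  e−x'=0.2491;  (l²−L²−(e−x')²−y'²−z²)/2L = -0.4466
  √(A²+B²)=0.5847;  θ3 = -1.1306+2.4398 ≈ 1.3092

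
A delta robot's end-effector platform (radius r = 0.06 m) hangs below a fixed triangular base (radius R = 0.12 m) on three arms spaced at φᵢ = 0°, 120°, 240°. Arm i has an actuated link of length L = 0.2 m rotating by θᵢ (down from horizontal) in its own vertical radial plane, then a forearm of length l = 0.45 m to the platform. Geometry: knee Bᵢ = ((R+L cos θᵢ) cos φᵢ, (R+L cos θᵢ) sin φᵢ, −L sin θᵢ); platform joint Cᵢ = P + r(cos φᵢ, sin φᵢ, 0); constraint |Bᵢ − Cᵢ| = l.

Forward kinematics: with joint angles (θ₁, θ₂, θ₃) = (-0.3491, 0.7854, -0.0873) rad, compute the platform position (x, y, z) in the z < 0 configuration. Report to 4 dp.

(0.1354, -0.1536, -0.3393)

S1 = (0.2479·cos0.0°, 0.2479·sin0.0°, 0.0684) = (0.2479, 0.0000, 0.0684)
S2 = (0.2014·cos120.0°, 0.2014·sin120.0°, -0.1414) = (-0.1007, 0.1744, -0.1414)
arm 3 at φ=240.0°: e+L cos θ3 = 0.2592;  S3 = (-0.1296, -0.2245, 0.0174)
subtract pairs → two planes through P
[-0.6973 0.3489 -0.4197]·P = -0.0056;  [-0.7551 -0.4490 -0.1019]·P = 0.0014
Cramer: x(z) = 0.0035-0.3885z;  y(z) = -0.0090+0.4264z
into |P−S₁|² = l²: 1.3327z² + 0.0455z + -0.1380 = 0;  Δ = 0.7378;  z = -0.3393 or 0.3052 → z<0 root = -0.3393
x = 0.1354, y = -0.1536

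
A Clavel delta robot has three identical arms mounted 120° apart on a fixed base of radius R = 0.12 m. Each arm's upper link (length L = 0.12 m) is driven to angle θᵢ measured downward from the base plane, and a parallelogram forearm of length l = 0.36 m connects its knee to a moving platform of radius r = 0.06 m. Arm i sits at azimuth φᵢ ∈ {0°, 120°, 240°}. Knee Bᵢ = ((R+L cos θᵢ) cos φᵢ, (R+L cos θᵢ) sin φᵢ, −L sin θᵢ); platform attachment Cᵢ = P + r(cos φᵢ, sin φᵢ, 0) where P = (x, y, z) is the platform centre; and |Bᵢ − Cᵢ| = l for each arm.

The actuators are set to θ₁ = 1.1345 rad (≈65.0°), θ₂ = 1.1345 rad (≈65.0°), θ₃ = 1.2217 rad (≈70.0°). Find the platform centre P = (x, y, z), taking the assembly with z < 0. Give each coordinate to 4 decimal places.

φ1=0.0°: virtual centre (0.1107, 0.0000, -0.1088), radius l
φ2=120.0°: virtual centre (-0.0554, 0.0959, -0.1088), radius l
φ3=240.0°: virtual centre (-0.0505, -0.0875, -0.1128), radius l
eliminate P² terms by subtracting sphere 1 from 2 and 3
linear system: -0.3321x+0.1918y = 0.0000−0.0000z; -0.3225x+-0.1750y = -0.0012−-0.0080z
det = 0.1200;  x = 0.0019+-0.0128z,  y = 0.0032+-0.0222z
quadratic in z: (1.0007)z²+(0.2202)z+(-0.1059)=0, √Δ=0.6873 → z ∈ {-0.4534, 0.2334}; z = -0.4534 (taking z<0)
x = 0.0077, y = 0.0133

(0.0077, 0.0133, -0.4534)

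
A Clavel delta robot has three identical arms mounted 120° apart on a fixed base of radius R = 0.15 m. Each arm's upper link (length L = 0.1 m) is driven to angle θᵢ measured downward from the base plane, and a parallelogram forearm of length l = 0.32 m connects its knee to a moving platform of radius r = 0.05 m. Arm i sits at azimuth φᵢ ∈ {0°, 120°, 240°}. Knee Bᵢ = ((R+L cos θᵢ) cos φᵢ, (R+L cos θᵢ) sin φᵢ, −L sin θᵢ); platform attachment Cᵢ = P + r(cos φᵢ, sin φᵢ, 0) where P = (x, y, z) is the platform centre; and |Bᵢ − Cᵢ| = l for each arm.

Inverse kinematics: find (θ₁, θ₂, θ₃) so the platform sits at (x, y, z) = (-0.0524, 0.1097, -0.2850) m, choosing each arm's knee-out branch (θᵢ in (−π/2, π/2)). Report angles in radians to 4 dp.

θ₁ = 0.8729, θ₂ = -0.2614, θ₃ = 0.9606

rotate P by −φ1: (-0.0524, 0.1097, -0.2850)
  e−x'=0.1524;  (l²−L²−(e−x')²−y'²−z²)/2L = -0.1204
  γ=atan2(-0.2850,0.1524)=-1.0797;  ψ=arccos(-0.3726)=1.9526;  θ1=γ+ψ≈0.8729
rotate P by −φ2: (0.1212, -0.0095, -0.2850)
  A=-0.0212, B=-0.2850, C=(l²−L²−A²−y'²−z²)/(2L)=0.0532
  γ=atan2(-0.2850,-0.0212)=-1.6451;  ψ=arccos(0.1861)=1.3836;  θ2=γ+ψ≈-0.2614
arm 3 (φ=240.0°): x'=-0.0688, y'=-0.1002
  e−x'=0.1688;  (l²−L²−(e−x')²−y'²−z²)/2L = -0.1368
  √(A²+B²)=0.3312;  θ3 = -1.0361+1.9966 ≈ 0.9606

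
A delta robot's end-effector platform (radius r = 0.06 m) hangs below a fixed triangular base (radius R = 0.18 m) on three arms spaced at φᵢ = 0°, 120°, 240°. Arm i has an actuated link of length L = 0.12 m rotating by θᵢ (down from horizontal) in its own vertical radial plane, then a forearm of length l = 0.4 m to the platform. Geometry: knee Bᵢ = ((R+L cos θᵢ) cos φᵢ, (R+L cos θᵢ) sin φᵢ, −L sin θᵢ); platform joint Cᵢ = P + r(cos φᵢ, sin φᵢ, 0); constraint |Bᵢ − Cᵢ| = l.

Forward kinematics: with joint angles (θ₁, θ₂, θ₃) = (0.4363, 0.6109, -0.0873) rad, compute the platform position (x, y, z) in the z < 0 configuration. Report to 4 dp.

S1 = (0.2288·cos0.0°, 0.2288·sin0.0°, -0.0507) = (0.2288, 0.0000, -0.0507)
arm 2 at φ=120.0°: ρ2 = 0.2183;  S2 = (-0.1091, 0.1890, -0.0688)
arm 3 at φ=240.0°: ρ3 = 0.2395;  S3 = (-0.1198, -0.2075, 0.0105)
subtract pairs → two planes through P
[-0.6758 0.3781 -0.0362]·P = -0.0025;  [-0.6971 -0.4149 0.1223]·P = 0.0026
det = 0.5440;  x = 0.0001+0.0574z,  y = -0.0064+0.1985z
quadratic in z: (1.0427)z²+(0.0726)z+(-0.1051)=0, √Δ=0.6661 → z ∈ {-0.3542, 0.2846}; z = -0.3542 (taking z<0)
x = -0.0202, y = -0.0767

(-0.0202, -0.0767, -0.3542)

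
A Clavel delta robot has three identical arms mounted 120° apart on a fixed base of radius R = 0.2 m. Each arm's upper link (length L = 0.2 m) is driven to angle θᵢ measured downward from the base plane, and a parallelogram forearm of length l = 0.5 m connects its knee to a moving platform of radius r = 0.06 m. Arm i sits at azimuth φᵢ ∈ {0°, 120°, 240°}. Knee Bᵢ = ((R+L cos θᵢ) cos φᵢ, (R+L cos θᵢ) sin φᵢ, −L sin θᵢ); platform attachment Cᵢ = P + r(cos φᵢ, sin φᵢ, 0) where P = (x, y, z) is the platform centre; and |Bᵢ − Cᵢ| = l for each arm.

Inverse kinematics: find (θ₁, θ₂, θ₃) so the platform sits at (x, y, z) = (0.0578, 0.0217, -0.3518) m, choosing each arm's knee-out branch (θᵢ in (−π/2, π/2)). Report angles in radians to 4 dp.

rotate P by −φ1: (0.0578, 0.0217, -0.3518)
  A=0.0822, B=-0.3518, C=(l²−L²−A²−y'²−z²)/(2L)=0.1975
  θ1 = atan2(B,A) + arccos(C/0.3613) = -0.3489
arm 2 (φ=120.0°): x'=-0.0101, y'=-0.0609
  A cos θ + B sin θ = C:  0.1501·cos θ + -0.3518·sin θ = 0.1500
  γ=atan2(-0.3518,0.1501)=-1.1675;  ψ=arccos(0.3921)=1.1678;  θ2=γ+ψ≈0.0003
φ3=240.0° → target in arm frame (-0.0477, 0.0392)
  A cos θ + B sin θ = C:  0.1877·cos θ + -0.3518·sin θ = 0.1237
  √(A²+B²)=0.3987;  θ3 = -1.0807+1.2554 ≈ 0.1747

θ₁ = -0.3489, θ₂ = 0.0003, θ₃ = 0.1747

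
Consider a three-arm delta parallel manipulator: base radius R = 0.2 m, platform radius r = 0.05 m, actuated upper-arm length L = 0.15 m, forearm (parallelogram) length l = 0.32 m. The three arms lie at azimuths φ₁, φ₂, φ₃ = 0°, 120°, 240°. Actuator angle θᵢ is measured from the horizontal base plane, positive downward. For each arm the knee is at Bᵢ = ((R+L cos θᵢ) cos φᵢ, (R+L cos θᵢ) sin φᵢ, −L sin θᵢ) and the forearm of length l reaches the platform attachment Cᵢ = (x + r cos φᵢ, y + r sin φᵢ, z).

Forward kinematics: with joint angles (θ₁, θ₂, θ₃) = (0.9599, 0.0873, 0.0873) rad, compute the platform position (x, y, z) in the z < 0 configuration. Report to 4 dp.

centre 1 = (0.2360·cos0.0°, 0.2360·sin0.0°, -0.1229) = (0.2360, 0.0000, -0.1229)
centre 2 = (0.2994·cos120.0°, 0.2994·sin120.0°, -0.0131) = (-0.1497, 0.2593, -0.0131)
centre 3 = (0.2994·cos240.0°, 0.2994·sin240.0°, -0.0131) = (-0.1497, -0.2593, -0.0131)
subtract pairs → two planes through P
[-0.7715 0.5186 0.2196]·P = 0.0190;  [-0.7715 -0.5186 0.2196]·P = 0.0190
Cramer: x(z) = -0.0246+0.2846z;  y(z) = 0.0000-0.0000z
into |P−centre ₁|² = l²: 1.0810z² + 0.0973z + -0.0193 = 0;  Δ = 0.0931;  z = -0.1862 or 0.0961 → z<0 root = -0.1862
x = -0.0776, y = 0.0000

(-0.0776, 0.0000, -0.1862)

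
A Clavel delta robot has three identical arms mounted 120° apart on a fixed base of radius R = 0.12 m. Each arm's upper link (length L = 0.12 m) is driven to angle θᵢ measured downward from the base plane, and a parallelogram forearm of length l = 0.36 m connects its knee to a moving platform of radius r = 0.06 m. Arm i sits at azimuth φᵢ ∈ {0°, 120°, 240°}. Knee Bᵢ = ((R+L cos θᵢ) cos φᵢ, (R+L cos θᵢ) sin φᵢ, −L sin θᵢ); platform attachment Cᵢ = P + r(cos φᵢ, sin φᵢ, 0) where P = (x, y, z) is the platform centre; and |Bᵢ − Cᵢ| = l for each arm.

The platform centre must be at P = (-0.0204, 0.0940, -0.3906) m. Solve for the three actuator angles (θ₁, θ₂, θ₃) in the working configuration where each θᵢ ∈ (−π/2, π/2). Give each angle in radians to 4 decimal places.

θ₁ = 0.7857, θ₂ = 0.3495, θ₃ = 0.9604

φ1=0.0° → target in arm frame (-0.0204, 0.0940)
  e−x'=0.0804;  (l²−L²−(e−x')²−y'²−z²)/2L = -0.2195
  θ1 = atan2(B,A) + arccos(C/0.3988) = 0.7857
rotate P by −φ2: (0.0916, -0.0293, -0.3906)
  e−x'=-0.0316;  (l²−L²−(e−x')²−y'²−z²)/2L = -0.1634
  θ2 = atan2(B,A) + arccos(C/0.3919) = 0.3495
rotate P by −φ3: (-0.0712, -0.0647, -0.3906)
  e−x'=0.1312;  (l²−L²−(e−x')²−y'²−z²)/2L = -0.2449
  γ=atan2(-0.3906,0.1312)=-1.2467;  ψ=arccos(-0.5942)=2.2071;  θ3=γ+ψ≈0.9604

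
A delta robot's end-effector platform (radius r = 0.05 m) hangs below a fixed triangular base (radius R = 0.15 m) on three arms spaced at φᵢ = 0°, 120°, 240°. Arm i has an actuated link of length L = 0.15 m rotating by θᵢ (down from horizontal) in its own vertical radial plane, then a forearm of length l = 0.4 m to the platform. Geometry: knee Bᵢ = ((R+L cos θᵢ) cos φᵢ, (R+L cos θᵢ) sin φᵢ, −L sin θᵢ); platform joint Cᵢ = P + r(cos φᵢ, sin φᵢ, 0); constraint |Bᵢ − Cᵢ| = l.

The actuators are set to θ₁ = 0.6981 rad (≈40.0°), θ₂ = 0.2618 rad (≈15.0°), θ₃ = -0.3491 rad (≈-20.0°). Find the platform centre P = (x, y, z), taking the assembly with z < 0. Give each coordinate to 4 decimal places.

(-0.1073, -0.0688, -0.3232)

O1 = (0.2149·cos0.0°, 0.2149·sin0.0°, -0.0964) = (0.2149, 0.0000, -0.0964)
O2 = (0.2449·cos120.0°, 0.2449·sin120.0°, -0.0388) = (-0.1224, 0.2121, -0.0388)
O3 = (0.2410·cos240.0°, 0.2410·sin240.0°, 0.0513) = (-0.1205, -0.2087, 0.0513)
|O₂|²−|O₁|² = 0.0060;  |O₃|²−|O₁|² = 0.0052
plane₁₂: -0.6747x+0.4242y+0.1152z = 0.0060
Cramer: x(z) = -0.0083+0.3063z;  y(z) = 0.0009+0.2156z
sphere 1 gives Az²+Bz+C=0 with A=1.1403, B=0.0565, C=-0.1009;  B²−4AC=0.4633;  roots -0.3232, 0.2737;  negative root z = -0.3232
x = -0.1073, y = -0.0688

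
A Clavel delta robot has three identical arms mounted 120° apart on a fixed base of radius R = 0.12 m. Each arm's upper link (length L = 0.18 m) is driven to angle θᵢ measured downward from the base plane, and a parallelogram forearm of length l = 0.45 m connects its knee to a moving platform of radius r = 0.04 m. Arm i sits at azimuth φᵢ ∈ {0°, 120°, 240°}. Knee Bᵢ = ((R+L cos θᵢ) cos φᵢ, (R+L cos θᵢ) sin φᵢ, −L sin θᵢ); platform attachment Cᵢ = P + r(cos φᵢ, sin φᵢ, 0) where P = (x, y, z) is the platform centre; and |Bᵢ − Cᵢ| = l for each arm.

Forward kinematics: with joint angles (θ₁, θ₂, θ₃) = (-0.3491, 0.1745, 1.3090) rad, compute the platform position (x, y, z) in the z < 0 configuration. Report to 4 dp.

(0.2062, 0.2143, -0.3318)

φ1=0.0°: virtual centre (0.2491, 0.0000, 0.0616), radius l
arm 2 at φ=120.0°: e+L cos θ2 = 0.2573;  O2 = (-0.1286, 0.2228, -0.0313)
O3 = (0.1266·cos240.0°, 0.1266·sin240.0°, -0.1739) = (-0.0633, -0.1096, -0.1739)
eliminate P² terms by subtracting sphere 1 from 2 and 3
linear system: -0.7556x+0.4456y = 0.0013−-0.1856z; -0.6249x+-0.2193y = -0.0196−-0.4709z
det = 0.4441;  x = 0.0190+-0.5641z,  y = 0.0352+-0.5399z
quadratic in z: (1.6097)z²+(0.0985)z+(-0.1445)=0, √Δ=0.9697 → z ∈ {-0.3318, 0.2706}; z = -0.3318 (taking z<0)
x = 0.2062, y = 0.2143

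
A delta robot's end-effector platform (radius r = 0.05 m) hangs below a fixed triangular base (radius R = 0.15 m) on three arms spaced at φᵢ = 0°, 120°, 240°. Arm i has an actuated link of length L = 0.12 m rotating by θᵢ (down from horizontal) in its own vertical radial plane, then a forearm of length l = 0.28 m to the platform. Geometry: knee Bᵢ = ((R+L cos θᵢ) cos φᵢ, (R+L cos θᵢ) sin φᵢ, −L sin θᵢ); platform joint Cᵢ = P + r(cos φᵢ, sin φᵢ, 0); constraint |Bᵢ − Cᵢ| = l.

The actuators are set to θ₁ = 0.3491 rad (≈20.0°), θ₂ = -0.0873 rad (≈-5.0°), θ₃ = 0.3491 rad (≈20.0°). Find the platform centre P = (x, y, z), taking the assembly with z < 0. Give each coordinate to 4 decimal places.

(-0.0167, 0.0290, -0.1988)

O1 = (0.2128·cos0.0°, 0.2128·sin0.0°, -0.0410) = (0.2128, 0.0000, -0.0410)
arm 2 at φ=120.0°: (R−r)+L cos θ2 = 0.2195;  O2 = (-0.1098, 0.1901, 0.0105)
φ3=240.0°: virtual centre (-0.1064, -0.1843, -0.0410), radius l
subtract pairs → two planes through P
[-0.6451 0.3803 0.1030]·P = 0.0014;  [-0.6383 -0.3685 0.0000]·P = 0.0000
Cramer: x(z) = -0.0010+0.0790z;  y(z) = 0.0018-0.1369z
into |P−O₁|² = l²: 1.0250z² + 0.0478z + -0.0310 = 0;  Δ = 0.1294;  z = -0.1988 or 0.1521 → z<0 root = -0.1988
x = -0.0167, y = 0.0290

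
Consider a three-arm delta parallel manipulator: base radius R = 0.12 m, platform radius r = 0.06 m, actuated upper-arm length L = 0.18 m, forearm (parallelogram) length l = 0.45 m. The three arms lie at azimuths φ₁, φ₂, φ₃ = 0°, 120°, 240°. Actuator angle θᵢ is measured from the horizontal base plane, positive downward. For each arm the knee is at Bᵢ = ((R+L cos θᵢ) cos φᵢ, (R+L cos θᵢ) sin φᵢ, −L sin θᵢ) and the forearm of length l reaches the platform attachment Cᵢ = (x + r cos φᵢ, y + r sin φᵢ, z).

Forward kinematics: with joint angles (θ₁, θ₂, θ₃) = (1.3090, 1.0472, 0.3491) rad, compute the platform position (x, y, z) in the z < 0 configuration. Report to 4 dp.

centre 1 = (0.1066·cos0.0°, 0.1066·sin0.0°, -0.1739) = (0.1066, 0.0000, -0.1739)
centre 2 = (0.1500·cos120.0°, 0.1500·sin120.0°, -0.1559) = (-0.0750, 0.1299, -0.1559)
arm 3 at φ=240.0°: (R−r)+L cos θ3 = 0.2291;  centre 3 = (-0.1146, -0.1984, -0.0616)
subtract pairs → two planes through P
plane₁₂: -0.3632x+0.2598y+0.0360z = 0.0052
det = 0.2591;  x = -0.0227+0.2803z,  y = -0.0117+0.2535z
sphere 1 gives Az²+Bz+C=0 with A=1.1428, B=0.2693, C=-0.1554;  B²−4AC=0.7829;  roots -0.5049, 0.2693;  negative root z = -0.5049
x = -0.1643, y = -0.1397

(-0.1643, -0.1397, -0.5049)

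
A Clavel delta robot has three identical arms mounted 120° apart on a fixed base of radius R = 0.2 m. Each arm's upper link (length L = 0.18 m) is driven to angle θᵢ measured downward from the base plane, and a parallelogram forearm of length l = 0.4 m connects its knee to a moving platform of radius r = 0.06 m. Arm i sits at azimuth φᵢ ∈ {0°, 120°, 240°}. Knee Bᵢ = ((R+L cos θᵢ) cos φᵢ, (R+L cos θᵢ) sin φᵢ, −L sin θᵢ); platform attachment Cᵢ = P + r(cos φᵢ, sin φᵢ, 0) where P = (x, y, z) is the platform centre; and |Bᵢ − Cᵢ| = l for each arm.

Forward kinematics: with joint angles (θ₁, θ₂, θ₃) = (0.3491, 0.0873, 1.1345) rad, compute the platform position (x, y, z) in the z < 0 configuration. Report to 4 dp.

(0.0481, 0.1414, -0.3297)

arm 1 at φ=0.0°: (R−r)+L cos θ1 = 0.3091;  S1 = (0.3091, 0.0000, -0.0616)
arm 2 at φ=120.0°: (R−r)+L cos θ2 = 0.3193;  S2 = (-0.1597, 0.2765, -0.0157)
φ3=240.0°: virtual centre (-0.1080, -0.1871, -0.1631), radius l
eliminate P² terms by subtracting sphere 1 from 2 and 3
linear system: -0.9376x+0.5531y = 0.0028−0.0918z; -0.8344x+-0.3742y = -0.0261−-0.2031z
Cramer: x(z) = 0.0164-0.0960z;  y(z) = 0.0330-0.3287z
into |P−S₁|² = l²: 1.1173z² + 0.1577z + -0.0694 = 0;  Δ = 0.3352;  z = -0.3297 or 0.1885 → z<0 root = -0.3297
x = 0.0481, y = 0.1414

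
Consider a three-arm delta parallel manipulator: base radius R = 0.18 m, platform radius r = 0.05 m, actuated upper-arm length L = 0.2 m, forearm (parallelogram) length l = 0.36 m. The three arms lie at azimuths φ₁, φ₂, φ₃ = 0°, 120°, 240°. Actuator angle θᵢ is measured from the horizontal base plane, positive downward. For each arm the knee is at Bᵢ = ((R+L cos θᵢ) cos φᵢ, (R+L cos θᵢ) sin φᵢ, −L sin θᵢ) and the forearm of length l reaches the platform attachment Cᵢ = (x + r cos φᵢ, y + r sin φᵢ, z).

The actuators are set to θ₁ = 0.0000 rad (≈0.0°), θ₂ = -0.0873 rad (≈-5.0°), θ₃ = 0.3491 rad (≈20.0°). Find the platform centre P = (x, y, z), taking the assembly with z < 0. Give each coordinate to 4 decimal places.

S1 = (0.3300·cos0.0°, 0.3300·sin0.0°, 0.0000) = (0.3300, 0.0000, 0.0000)
arm 2 at φ=120.0°: e+L cos θ2 = 0.3292;  S2 = (-0.1646, 0.2851, 0.0174)
φ3=240.0°: virtual centre (-0.1590, -0.2753, -0.0684), radius l
|S₂|²−|S₁|² = -0.0002;  |S₃|²−|S₁|² = -0.0031
plane₁₂: -0.9892x+0.5703y+0.0349z = -0.0002
Cramer: x(z) = 0.0017-0.0534z;  y(z) = 0.0026-0.1537z
into |P−S₁|² = l²: 1.0265z² + 0.0342z + -0.0218 = 0;  Δ = 0.0908;  z = -0.1634 or 0.1301 → z<0 root = -0.1634
x = 0.0104, y = 0.0278

(0.0104, 0.0278, -0.1634)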